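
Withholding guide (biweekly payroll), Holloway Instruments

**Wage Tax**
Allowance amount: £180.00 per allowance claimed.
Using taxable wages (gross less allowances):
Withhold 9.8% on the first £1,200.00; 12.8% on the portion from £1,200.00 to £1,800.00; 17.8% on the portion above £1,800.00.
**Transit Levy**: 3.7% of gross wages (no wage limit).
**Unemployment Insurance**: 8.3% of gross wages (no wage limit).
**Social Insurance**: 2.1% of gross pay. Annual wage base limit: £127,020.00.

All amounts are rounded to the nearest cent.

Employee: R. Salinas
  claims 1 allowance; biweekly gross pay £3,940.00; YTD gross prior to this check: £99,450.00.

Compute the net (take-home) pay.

Wage Tax: taxable = £3,940.00 − 1×£180.00 = £3,760.00
  £194.40 + 17.8% × (£3,760.00 − £1,800.00) = £194.40 + 17.8% × £1,960.00 = £543.28
Transit Levy: 3.7% × £3,940.00 = £145.78
Unemployment Insurance: 8.3% × £3,940.00 = £327.02
Social Insurance: 2.1% × £3,940.00 = £82.74
Total withheld: £543.28 + £145.78 + £327.02 + £82.74 = £1,098.82
Net pay: £3,940.00 − £1,098.82 = £2,841.18

£2,841.18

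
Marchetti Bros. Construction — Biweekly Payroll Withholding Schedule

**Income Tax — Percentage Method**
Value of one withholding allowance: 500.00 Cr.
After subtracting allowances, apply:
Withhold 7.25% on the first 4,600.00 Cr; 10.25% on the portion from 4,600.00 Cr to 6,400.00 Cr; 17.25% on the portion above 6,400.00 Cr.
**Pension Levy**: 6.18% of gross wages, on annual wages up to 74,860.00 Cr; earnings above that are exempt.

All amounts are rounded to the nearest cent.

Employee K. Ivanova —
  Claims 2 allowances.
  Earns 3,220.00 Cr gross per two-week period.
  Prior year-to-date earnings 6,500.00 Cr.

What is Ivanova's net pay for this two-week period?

Income Tax: taxable = 3,220.00 Cr − 2×500.00 Cr = 2,220.00 Cr
  7.25% × 2,220.00 Cr = 160.95 Cr
Pension Levy: 6.18% × 3,220.00 Cr = 199.00 Cr
Total withheld: 160.95 Cr + 199.00 Cr = 359.95 Cr
Net pay: 3,220.00 Cr − 359.95 Cr = 2,860.05 Cr

2,860.05 Cr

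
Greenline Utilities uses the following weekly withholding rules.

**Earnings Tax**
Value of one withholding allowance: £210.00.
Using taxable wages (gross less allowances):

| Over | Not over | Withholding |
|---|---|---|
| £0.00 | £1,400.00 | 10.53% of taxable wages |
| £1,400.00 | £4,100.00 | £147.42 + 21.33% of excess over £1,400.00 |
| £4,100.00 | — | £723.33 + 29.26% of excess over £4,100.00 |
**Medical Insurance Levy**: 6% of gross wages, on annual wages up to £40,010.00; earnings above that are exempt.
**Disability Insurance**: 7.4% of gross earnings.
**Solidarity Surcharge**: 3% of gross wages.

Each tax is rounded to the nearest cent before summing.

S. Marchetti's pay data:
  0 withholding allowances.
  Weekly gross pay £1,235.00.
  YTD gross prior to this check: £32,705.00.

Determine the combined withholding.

Earnings Tax: taxable = £1,235.00
  10.53% × £1,235.00 = £130.05
Medical Insurance Levy: 6% × £1,235.00 = £74.10
Disability Insurance: 7.4% × £1,235.00 = £91.39
Solidarity Surcharge: 3% × £1,235.00 = £37.05
Total: £130.05 + £74.10 + £91.39 + £37.05 = £332.59

£332.59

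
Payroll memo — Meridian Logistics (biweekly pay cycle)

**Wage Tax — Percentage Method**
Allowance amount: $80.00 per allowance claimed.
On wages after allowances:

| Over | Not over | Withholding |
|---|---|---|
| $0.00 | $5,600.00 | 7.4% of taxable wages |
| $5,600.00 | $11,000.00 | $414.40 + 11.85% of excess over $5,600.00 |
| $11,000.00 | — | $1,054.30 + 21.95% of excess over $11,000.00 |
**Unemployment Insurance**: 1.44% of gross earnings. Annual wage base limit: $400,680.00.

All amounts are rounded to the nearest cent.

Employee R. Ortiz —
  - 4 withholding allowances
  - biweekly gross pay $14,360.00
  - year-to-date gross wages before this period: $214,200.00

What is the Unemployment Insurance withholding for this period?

$206.78

Unemployment Insurance: 1.44% × $14,360.00 = $206.78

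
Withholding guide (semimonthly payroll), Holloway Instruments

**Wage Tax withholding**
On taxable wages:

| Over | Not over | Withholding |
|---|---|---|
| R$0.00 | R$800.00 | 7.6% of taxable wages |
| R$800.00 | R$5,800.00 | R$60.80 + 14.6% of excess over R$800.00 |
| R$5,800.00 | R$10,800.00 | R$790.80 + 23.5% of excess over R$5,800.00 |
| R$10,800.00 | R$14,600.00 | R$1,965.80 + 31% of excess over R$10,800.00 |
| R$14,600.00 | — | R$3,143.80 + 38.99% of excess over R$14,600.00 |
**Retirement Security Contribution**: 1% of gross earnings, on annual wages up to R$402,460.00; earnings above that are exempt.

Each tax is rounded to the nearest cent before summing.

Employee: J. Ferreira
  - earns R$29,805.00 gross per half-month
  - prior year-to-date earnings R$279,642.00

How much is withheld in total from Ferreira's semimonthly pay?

Wage Tax: taxable = R$29,805.00
  R$3,143.80 + 38.99% × (R$29,805.00 − R$14,600.00) = R$3,143.80 + 38.99% × R$15,205.00 = R$9,072.23
Retirement Security Contribution: 1% × R$29,805.00 = R$298.05
Total: R$9,072.23 + R$298.05 = R$9,370.28

R$9,370.28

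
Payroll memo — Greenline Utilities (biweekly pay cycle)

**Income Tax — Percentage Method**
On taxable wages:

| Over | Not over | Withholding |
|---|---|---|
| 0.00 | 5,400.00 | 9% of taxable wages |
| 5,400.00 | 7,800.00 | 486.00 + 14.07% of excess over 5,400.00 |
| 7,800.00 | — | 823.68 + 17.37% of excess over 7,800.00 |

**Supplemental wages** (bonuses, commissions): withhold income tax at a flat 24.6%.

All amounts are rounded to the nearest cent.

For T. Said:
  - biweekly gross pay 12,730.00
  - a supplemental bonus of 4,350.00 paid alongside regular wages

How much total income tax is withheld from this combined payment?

Income Tax: taxable = 12,730.00
  823.68 + 17.37% × (12,730.00 − 7,800.00) = 823.68 + 17.37% × 4,930.00 = 1,680.02
Supplemental (24.6% flat on bonus): 24.6% × 4,350.00 = 1,070.10
Total income tax: 1,680.02 + 1,070.10 = 2,750.12

2,750.12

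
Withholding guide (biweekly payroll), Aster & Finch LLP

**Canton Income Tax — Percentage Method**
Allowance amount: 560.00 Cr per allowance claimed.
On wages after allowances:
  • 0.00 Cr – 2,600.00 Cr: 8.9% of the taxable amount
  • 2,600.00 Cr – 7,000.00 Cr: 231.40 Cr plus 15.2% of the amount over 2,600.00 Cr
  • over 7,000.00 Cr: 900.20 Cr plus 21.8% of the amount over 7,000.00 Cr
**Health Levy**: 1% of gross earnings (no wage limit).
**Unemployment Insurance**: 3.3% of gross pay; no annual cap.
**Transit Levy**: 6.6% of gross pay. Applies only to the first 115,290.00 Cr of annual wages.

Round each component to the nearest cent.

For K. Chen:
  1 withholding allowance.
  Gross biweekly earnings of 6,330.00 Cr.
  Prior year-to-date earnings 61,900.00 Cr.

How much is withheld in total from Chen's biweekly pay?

1,403.21 Cr

Canton Income Tax: taxable = 6,330.00 Cr − 1×560.00 Cr = 5,770.00 Cr
  231.40 Cr + 15.2% × (5,770.00 Cr − 2,600.00 Cr) = 231.40 Cr + 15.2% × 3,170.00 Cr = 713.24 Cr
Health Levy: 1% × 6,330.00 Cr = 63.30 Cr
Unemployment Insurance: 3.3% × 6,330.00 Cr = 208.89 Cr
Transit Levy: 6.6% × 6,330.00 Cr = 417.78 Cr
Total: 713.24 Cr + 63.30 Cr + 208.89 Cr + 417.78 Cr = 1,403.21 Cr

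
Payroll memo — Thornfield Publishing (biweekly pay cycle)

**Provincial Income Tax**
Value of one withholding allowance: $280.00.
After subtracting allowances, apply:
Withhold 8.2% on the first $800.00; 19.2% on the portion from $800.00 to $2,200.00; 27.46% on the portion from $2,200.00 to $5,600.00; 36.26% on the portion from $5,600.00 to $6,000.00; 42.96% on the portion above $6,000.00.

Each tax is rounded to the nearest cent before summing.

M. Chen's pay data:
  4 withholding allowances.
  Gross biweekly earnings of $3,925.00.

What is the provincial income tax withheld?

$500.53

Provincial Income Tax: taxable = $3,925.00 − 4×$280.00 = $2,805.00
  $334.40 + 27.46% × ($2,805.00 − $2,200.00) = $334.40 + 27.46% × $605.00 = $500.53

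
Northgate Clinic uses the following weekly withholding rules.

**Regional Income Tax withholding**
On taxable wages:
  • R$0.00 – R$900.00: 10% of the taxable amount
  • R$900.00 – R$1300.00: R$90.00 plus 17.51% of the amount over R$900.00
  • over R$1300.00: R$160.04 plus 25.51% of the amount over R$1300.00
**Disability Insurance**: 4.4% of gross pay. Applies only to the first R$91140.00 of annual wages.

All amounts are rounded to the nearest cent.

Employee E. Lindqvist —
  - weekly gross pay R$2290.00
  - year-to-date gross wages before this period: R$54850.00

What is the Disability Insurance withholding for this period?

R$100.76

Disability Insurance: 4.4% × R$2290.00 = R$100.76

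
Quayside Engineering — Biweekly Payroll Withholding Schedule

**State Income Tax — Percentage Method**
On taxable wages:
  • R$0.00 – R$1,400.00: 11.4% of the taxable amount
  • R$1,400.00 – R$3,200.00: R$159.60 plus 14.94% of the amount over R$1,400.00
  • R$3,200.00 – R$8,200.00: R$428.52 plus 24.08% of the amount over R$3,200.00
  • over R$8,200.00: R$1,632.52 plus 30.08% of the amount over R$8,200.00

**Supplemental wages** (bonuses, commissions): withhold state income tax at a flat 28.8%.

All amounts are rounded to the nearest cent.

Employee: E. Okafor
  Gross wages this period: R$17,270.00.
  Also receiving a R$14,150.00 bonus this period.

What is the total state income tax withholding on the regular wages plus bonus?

State Income Tax: taxable = R$17,270.00
  R$1,632.52 + 30.08% × (R$17,270.00 − R$8,200.00) = R$1,632.52 + 30.08% × R$9,070.00 = R$4,360.78
Supplemental (28.8% flat on bonus): 28.8% × R$14,150.00 = R$4,075.20
Total state income tax: R$4,360.78 + R$4,075.20 = R$8,435.98

R$8,435.98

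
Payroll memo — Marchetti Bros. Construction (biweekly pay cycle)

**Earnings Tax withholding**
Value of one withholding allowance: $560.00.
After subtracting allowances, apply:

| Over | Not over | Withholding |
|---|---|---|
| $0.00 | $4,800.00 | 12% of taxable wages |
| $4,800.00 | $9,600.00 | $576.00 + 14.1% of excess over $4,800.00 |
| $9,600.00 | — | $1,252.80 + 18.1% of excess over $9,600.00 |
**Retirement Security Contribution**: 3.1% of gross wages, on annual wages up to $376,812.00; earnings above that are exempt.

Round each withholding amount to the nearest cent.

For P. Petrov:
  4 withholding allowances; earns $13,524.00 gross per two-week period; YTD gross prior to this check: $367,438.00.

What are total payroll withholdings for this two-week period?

$1,848.19

Earnings Tax: taxable = $13,524.00 − 4×$560.00 = $11,284.00
  $1,252.80 + 18.1% × ($11,284.00 − $9,600.00) = $1,252.80 + 18.1% × $1,684.00 = $1,557.60
Retirement Security Contribution: cap $376,812.00 − YTD $367,438.00 = $9,374.00 subject; 3.1% × $9,374.00 = $290.59
Total: $1,557.60 + $290.59 = $1,848.19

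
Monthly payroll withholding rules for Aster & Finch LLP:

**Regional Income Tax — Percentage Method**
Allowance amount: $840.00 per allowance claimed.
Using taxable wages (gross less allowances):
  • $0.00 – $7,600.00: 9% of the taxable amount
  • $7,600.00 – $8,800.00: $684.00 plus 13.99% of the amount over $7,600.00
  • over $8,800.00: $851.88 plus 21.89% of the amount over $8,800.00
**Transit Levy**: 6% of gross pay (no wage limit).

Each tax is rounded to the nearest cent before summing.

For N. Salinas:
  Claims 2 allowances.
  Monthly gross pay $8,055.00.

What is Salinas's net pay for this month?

Regional Income Tax: taxable = $8,055.00 − 2×$840.00 = $6,375.00
  9% × $6,375.00 = $573.75
Transit Levy: 6% × $8,055.00 = $483.30
Total withheld: $573.75 + $483.30 = $1,057.05
Net pay: $8,055.00 − $1,057.05 = $6,997.95

$6,997.95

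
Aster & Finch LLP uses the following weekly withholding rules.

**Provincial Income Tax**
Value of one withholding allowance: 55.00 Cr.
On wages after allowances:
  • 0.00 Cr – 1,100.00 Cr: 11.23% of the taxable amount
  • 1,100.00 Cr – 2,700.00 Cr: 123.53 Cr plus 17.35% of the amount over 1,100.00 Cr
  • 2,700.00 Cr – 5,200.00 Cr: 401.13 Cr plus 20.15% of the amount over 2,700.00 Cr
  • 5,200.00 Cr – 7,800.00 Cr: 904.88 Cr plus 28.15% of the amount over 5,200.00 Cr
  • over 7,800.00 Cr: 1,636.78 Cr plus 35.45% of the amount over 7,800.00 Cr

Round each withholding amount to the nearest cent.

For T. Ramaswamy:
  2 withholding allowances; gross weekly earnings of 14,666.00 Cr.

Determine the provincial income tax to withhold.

Provincial Income Tax: taxable = 14,666.00 Cr − 2×55.00 Cr = 14,556.00 Cr
  1,636.78 Cr + 35.45% × (14,556.00 Cr − 7,800.00 Cr) = 1,636.78 Cr + 35.45% × 6,756.00 Cr = 4,031.78 Cr

4,031.78 Cr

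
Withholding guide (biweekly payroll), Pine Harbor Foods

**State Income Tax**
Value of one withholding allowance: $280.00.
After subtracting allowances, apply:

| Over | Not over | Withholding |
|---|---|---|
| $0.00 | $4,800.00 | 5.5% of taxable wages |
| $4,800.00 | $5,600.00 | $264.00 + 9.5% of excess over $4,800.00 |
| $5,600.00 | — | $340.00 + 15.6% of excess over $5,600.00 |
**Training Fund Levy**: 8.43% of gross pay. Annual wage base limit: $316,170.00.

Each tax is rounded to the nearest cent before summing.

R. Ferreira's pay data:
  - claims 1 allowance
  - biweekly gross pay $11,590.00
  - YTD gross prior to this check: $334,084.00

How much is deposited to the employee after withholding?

$10,359.24

State Income Tax: taxable = $11,590.00 − 1×$280.00 = $11,310.00
  $340.00 + 15.6% × ($11,310.00 − $5,600.00) = $340.00 + 15.6% × $5,710.00 = $1,230.76
Training Fund Levy: YTD $334,084.00 ≥ cap $316,170.00 → $0.00
Total withheld: $1,230.76 + $0.00 = $1,230.76
Net pay: $11,590.00 − $1,230.76 = $10,359.24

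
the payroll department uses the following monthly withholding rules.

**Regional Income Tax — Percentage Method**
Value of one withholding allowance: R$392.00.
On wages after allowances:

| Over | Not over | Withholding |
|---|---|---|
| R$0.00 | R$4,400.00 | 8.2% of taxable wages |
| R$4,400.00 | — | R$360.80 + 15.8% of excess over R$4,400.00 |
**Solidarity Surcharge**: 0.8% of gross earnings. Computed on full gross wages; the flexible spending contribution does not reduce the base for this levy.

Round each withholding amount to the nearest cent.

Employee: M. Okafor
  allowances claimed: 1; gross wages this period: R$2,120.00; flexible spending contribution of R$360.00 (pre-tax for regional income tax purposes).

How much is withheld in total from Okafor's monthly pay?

R$129.14

Regional Income Tax: taxable = R$2,120.00 − R$360.00 − 1×R$392.00 = R$1,368.00
  8.2% × R$1,368.00 = R$112.18
Solidarity Surcharge: 0.8% × R$2,120.00 = R$16.96
Total: R$112.18 + R$16.96 = R$129.14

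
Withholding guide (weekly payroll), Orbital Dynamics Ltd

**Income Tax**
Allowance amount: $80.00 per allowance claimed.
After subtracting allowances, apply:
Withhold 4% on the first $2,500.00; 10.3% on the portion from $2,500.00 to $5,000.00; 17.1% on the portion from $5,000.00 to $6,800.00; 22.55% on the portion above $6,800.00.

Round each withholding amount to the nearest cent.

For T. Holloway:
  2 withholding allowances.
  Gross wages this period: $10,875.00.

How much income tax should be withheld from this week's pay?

Income Tax: taxable = $10,875.00 − 2×$80.00 = $10,715.00
  $665.30 + 22.55% × ($10,715.00 − $6,800.00) = $665.30 + 22.55% × $3,915.00 = $1,548.13

$1,548.13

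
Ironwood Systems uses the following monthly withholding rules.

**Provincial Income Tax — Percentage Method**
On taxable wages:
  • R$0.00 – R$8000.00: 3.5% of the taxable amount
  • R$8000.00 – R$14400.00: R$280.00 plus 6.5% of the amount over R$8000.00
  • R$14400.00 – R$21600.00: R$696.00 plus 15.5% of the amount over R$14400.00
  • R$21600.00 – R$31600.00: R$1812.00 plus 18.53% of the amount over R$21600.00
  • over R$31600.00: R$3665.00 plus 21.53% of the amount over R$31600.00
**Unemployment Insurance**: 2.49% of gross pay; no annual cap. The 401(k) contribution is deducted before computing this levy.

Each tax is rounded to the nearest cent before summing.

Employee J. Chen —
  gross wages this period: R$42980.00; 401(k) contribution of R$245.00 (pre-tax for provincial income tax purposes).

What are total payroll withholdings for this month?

Provincial Income Tax: taxable = R$42980.00 − R$245.00 = R$42735.00
  R$3665.00 + 21.53% × (R$42735.00 − R$31600.00) = R$3665.00 + 21.53% × R$11135.00 = R$6062.37
Unemployment Insurance: 2.49% × R$42735.00 = R$1064.10
Total: R$6062.37 + R$1064.10 = R$7126.47

R$7126.47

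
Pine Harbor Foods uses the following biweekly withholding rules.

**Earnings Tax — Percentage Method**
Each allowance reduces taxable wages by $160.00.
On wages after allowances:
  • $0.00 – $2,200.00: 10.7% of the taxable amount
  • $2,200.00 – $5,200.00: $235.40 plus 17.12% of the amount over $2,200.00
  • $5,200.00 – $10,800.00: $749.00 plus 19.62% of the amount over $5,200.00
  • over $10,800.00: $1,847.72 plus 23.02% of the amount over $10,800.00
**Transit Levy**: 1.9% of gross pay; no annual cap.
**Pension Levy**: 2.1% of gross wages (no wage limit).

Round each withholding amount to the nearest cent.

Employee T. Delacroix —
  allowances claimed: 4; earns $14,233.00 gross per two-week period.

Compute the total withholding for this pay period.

$3,059.99

Earnings Tax: taxable = $14,233.00 − 4×$160.00 = $13,593.00
  $1,847.72 + 23.02% × ($13,593.00 − $10,800.00) = $1,847.72 + 23.02% × $2,793.00 = $2,490.67
Transit Levy: 1.9% × $14,233.00 = $270.43
Pension Levy: 2.1% × $14,233.00 = $298.89
Total: $2,490.67 + $270.43 + $298.89 = $3,059.99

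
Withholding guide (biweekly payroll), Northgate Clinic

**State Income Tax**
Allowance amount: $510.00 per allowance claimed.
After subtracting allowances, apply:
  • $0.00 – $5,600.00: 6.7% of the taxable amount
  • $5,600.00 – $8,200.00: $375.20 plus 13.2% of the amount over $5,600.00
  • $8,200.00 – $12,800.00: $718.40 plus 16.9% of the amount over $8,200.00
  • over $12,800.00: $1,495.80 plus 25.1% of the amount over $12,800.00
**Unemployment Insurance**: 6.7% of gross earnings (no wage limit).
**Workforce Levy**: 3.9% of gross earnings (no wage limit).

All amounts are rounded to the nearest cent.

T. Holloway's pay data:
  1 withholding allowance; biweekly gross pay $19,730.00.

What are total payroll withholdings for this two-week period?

$5,198.60

State Income Tax: taxable = $19,730.00 − 1×$510.00 = $19,220.00
  $1,495.80 + 25.1% × ($19,220.00 − $12,800.00) = $1,495.80 + 25.1% × $6,420.00 = $3,107.22
Unemployment Insurance: 6.7% × $19,730.00 = $1,321.91
Workforce Levy: 3.9% × $19,730.00 = $769.47
Total: $3,107.22 + $1,321.91 + $769.47 = $5,198.60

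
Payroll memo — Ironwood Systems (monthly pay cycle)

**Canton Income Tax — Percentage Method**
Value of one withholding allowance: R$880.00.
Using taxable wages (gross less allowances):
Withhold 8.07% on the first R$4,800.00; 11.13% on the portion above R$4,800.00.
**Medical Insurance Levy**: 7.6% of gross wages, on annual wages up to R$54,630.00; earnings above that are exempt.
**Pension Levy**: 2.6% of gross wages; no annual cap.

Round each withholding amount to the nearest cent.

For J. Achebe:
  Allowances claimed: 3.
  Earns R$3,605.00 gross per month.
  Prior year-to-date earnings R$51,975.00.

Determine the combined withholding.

Canton Income Tax: taxable = R$3,605.00 − 3×R$880.00 = R$965.00
  8.07% × R$965.00 = R$77.88
Medical Insurance Levy: cap R$54,630.00 − YTD R$51,975.00 = R$2,655.00 subject; 7.6% × R$2,655.00 = R$201.78
Pension Levy: 2.6% × R$3,605.00 = R$93.73
Total: R$77.88 + R$201.78 + R$93.73 = R$373.39

R$373.39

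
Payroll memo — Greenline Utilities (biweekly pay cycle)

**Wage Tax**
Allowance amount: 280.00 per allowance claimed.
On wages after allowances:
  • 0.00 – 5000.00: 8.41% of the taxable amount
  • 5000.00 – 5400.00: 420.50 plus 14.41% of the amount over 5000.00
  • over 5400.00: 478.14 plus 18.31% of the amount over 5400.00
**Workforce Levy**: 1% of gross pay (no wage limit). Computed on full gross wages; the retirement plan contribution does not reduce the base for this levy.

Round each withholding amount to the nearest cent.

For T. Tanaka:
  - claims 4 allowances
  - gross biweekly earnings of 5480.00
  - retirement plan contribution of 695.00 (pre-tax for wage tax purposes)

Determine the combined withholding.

Wage Tax: taxable = 5480.00 − 695.00 − 4×280.00 = 3665.00
  8.41% × 3665.00 = 308.23
Workforce Levy: 1% × 5480.00 = 54.80
Total: 308.23 + 54.80 = 363.03

363.03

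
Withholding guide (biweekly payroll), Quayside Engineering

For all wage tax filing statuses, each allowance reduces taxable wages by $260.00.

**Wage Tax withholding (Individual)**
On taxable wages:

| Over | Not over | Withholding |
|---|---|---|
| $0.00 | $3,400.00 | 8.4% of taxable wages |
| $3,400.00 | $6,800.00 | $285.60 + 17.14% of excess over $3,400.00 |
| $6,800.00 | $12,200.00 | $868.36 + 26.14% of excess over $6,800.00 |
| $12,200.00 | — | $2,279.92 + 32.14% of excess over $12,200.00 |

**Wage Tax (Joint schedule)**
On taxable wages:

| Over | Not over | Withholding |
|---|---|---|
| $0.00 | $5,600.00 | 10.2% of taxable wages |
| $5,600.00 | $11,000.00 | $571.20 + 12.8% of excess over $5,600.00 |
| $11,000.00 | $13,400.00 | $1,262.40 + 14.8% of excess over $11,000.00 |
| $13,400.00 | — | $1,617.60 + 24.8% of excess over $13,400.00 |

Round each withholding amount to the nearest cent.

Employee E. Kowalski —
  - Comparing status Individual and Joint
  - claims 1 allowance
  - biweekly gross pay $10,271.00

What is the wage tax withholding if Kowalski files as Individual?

$1,707.72

Wage Tax (Individual): taxable = $10,271.00 − 1×$260.00 = $10,011.00
  $868.36 + 26.14% × ($10,011.00 − $6,800.00) = $868.36 + 26.14% × $3,211.00 = $1,707.72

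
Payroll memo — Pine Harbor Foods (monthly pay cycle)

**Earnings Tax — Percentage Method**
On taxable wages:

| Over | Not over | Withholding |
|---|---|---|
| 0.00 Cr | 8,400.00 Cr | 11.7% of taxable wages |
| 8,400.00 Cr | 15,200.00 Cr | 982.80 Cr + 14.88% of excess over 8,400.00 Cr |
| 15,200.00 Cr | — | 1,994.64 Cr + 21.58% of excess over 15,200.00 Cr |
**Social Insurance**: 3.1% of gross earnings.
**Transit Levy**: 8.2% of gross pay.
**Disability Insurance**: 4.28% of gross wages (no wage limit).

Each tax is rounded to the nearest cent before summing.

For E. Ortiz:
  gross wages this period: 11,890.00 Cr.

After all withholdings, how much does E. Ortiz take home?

Earnings Tax: taxable = 11,890.00 Cr
  982.80 Cr + 14.88% × (11,890.00 Cr − 8,400.00 Cr) = 982.80 Cr + 14.88% × 3,490.00 Cr = 1,502.11 Cr
Social Insurance: 3.1% × 11,890.00 Cr = 368.59 Cr
Transit Levy: 8.2% × 11,890.00 Cr = 974.98 Cr
Disability Insurance: 4.28% × 11,890.00 Cr = 508.89 Cr
Total withheld: 1,502.11 Cr + 368.59 Cr + 974.98 Cr + 508.89 Cr = 3,354.57 Cr
Net pay: 11,890.00 Cr − 3,354.57 Cr = 8,535.43 Cr

8,535.43 Cr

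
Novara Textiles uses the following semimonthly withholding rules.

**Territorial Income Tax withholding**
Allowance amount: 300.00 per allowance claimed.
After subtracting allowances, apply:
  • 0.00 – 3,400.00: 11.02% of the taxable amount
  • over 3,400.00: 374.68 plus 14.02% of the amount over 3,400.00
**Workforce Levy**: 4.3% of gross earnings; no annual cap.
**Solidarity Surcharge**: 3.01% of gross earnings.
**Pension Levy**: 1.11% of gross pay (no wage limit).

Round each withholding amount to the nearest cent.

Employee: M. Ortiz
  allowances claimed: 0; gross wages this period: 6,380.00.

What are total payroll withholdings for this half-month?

1,329.68

Territorial Income Tax: taxable = 6,380.00
  374.68 + 14.02% × (6,380.00 − 3,400.00) = 374.68 + 14.02% × 2,980.00 = 792.48
Workforce Levy: 4.3% × 6,380.00 = 274.34
Solidarity Surcharge: 3.01% × 6,380.00 = 192.04
Pension Levy: 1.11% × 6,380.00 = 70.82
Total: 792.48 + 274.34 + 192.04 + 70.82 = 1,329.68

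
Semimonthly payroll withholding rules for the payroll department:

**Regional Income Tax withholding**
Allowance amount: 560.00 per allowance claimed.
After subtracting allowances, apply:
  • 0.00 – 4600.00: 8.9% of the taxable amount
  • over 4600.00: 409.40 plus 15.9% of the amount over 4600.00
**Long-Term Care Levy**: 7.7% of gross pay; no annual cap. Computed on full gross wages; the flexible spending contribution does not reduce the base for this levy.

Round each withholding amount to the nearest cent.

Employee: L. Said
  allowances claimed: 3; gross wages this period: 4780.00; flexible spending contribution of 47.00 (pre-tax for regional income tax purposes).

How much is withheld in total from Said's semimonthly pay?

639.78

Regional Income Tax: taxable = 4780.00 − 47.00 − 3×560.00 = 3053.00
  8.9% × 3053.00 = 271.72
Long-Term Care Levy: 7.7% × 4780.00 = 368.06
Total: 271.72 + 368.06 = 639.78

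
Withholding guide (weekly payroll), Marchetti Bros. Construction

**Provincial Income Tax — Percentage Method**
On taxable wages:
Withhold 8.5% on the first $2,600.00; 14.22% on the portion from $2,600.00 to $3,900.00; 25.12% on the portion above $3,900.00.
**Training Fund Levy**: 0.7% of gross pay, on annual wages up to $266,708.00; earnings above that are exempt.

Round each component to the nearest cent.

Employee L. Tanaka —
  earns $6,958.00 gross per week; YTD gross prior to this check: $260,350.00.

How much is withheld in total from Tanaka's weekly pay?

$1,218.54

Provincial Income Tax: taxable = $6,958.00
  $405.86 + 25.12% × ($6,958.00 − $3,900.00) = $405.86 + 25.12% × $3,058.00 = $1,174.03
Training Fund Levy: cap $266,708.00 − YTD $260,350.00 = $6,358.00 subject; 0.7% × $6,358.00 = $44.51
Total: $1,174.03 + $44.51 = $1,218.54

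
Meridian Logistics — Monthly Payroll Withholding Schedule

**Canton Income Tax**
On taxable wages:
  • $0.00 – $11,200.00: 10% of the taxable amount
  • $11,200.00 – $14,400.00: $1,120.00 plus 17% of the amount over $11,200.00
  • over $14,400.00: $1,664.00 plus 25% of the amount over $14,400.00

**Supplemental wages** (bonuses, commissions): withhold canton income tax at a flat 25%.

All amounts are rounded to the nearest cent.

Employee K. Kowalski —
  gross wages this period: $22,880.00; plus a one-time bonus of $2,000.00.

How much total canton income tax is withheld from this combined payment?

Canton Income Tax: taxable = $22,880.00
  $1,664.00 + 25% × ($22,880.00 − $14,400.00) = $1,664.00 + 25% × $8,480.00 = $3,784.00
Supplemental (25% flat on bonus): 25% × $2,000.00 = $500.00
Total canton income tax: $3,784.00 + $500.00 = $4,284.00

$4,284.00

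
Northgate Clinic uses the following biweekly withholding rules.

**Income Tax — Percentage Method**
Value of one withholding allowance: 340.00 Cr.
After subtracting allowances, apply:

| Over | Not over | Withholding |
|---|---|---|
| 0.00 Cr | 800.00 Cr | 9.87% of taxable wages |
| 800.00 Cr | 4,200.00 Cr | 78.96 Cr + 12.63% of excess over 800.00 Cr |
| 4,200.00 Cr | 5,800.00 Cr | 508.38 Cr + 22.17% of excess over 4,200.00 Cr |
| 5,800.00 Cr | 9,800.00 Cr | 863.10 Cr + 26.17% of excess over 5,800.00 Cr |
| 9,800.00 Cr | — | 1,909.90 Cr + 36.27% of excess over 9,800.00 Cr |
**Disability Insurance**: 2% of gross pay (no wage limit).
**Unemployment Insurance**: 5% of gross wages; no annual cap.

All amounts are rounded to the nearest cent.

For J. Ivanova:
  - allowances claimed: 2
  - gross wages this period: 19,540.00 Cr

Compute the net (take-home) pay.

Income Tax: taxable = 19,540.00 Cr − 2×340.00 Cr = 18,860.00 Cr
  1,909.90 Cr + 36.27% × (18,860.00 Cr − 9,800.00 Cr) = 1,909.90 Cr + 36.27% × 9,060.00 Cr = 5,195.96 Cr
Disability Insurance: 2% × 19,540.00 Cr = 390.80 Cr
Unemployment Insurance: 5% × 19,540.00 Cr = 977.00 Cr
Total withheld: 5,195.96 Cr + 390.80 Cr + 977.00 Cr = 6,563.76 Cr
Net pay: 19,540.00 Cr − 6,563.76 Cr = 12,976.24 Cr

12,976.24 Cr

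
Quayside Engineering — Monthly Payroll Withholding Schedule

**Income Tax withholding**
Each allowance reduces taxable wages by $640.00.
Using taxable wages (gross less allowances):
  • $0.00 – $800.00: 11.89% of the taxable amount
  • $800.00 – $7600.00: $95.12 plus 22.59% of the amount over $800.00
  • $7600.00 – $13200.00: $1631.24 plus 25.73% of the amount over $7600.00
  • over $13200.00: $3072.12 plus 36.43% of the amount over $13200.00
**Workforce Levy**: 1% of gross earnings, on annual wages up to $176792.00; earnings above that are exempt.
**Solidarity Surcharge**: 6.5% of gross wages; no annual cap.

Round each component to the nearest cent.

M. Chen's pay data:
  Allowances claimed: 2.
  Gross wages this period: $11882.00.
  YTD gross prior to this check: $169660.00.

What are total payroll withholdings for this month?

Income Tax: taxable = $11882.00 − 2×$640.00 = $10602.00
  $1631.24 + 25.73% × ($10602.00 − $7600.00) = $1631.24 + 25.73% × $3002.00 = $2403.65
Workforce Levy: cap $176792.00 − YTD $169660.00 = $7132.00 subject; 1% × $7132.00 = $71.32
Solidarity Surcharge: 6.5% × $11882.00 = $772.33
Total: $2403.65 + $71.32 + $772.33 = $3247.30

$3247.30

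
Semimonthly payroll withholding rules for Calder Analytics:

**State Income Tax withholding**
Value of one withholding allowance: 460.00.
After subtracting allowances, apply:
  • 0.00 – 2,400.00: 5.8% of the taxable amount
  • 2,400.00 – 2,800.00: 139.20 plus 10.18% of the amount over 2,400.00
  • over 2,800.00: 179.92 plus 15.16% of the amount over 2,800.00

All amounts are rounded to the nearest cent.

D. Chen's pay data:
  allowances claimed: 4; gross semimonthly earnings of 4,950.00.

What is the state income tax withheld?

226.92

State Income Tax: taxable = 4,950.00 − 4×460.00 = 3,110.00
  179.92 + 15.16% × (3,110.00 − 2,800.00) = 179.92 + 15.16% × 310.00 = 226.92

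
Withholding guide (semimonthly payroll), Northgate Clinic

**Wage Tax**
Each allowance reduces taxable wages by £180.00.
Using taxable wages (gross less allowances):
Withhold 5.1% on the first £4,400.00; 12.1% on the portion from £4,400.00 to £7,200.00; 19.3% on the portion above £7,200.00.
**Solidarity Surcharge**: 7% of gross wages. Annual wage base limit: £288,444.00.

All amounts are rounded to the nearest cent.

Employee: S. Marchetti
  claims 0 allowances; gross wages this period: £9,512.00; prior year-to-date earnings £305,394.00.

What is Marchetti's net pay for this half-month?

Wage Tax: taxable = £9,512.00
  £563.20 + 19.3% × (£9,512.00 − £7,200.00) = £563.20 + 19.3% × £2,312.00 = £1,009.42
Solidarity Surcharge: YTD £305,394.00 ≥ cap £288,444.00 → £0.00
Total withheld: £1,009.42 + £0.00 = £1,009.42
Net pay: £9,512.00 − £1,009.42 = £8,502.58

£8,502.58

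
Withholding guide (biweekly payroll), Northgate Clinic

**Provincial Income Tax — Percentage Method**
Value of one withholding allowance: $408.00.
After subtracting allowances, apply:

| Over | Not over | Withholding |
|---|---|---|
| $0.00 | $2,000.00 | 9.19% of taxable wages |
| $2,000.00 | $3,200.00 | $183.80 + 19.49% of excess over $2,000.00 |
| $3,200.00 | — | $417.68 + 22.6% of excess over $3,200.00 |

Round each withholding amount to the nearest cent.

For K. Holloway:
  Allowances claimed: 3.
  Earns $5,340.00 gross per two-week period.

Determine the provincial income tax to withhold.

Provincial Income Tax: taxable = $5,340.00 − 3×$408.00 = $4,116.00
  $417.68 + 22.6% × ($4,116.00 − $3,200.00) = $417.68 + 22.6% × $916.00 = $624.70

$624.70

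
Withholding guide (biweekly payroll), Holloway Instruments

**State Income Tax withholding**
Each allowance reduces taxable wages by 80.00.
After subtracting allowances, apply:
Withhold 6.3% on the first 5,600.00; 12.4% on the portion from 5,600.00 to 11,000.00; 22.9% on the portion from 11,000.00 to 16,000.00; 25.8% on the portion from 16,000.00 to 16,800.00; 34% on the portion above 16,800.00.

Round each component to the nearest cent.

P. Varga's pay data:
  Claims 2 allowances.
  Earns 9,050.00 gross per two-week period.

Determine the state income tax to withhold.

State Income Tax: taxable = 9,050.00 − 2×80.00 = 8,890.00
  352.80 + 12.4% × (8,890.00 − 5,600.00) = 352.80 + 12.4% × 3,290.00 = 760.76

760.76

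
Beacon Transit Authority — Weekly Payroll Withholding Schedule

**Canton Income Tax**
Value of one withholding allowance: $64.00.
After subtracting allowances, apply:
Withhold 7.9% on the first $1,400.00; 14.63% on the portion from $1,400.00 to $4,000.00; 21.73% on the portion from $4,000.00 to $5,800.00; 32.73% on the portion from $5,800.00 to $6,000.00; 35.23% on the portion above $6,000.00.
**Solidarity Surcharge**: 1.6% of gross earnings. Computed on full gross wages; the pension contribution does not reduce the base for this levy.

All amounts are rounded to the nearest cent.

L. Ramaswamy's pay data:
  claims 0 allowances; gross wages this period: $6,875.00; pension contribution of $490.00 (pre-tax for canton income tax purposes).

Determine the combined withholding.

Canton Income Tax: taxable = $6,875.00 − $490.00 = $6,385.00
  $947.58 + 35.23% × ($6,385.00 − $6,000.00) = $947.58 + 35.23% × $385.00 = $1,083.22
Solidarity Surcharge: 1.6% × $6,875.00 = $110.00
Total: $1,083.22 + $110.00 = $1,193.22

$1,193.22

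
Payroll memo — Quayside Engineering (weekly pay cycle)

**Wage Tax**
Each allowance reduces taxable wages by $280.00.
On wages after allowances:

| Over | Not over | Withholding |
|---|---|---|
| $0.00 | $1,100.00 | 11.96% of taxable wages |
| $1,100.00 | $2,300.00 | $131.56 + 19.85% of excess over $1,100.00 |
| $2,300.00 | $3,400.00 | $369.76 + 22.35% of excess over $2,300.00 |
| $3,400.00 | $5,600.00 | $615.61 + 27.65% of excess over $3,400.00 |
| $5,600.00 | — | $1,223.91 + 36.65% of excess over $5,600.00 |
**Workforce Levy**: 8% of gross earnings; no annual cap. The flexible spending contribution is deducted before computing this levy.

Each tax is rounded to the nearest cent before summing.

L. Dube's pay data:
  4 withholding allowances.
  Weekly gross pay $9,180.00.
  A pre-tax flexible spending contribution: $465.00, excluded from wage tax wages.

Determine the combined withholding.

$2,652.28

Wage Tax: taxable = $9,180.00 − $465.00 − 4×$280.00 = $7,595.00
  $1,223.91 + 36.65% × ($7,595.00 − $5,600.00) = $1,223.91 + 36.65% × $1,995.00 = $1,955.08
Workforce Levy: 8% × $8,715.00 = $697.20
Total: $1,955.08 + $697.20 = $2,652.28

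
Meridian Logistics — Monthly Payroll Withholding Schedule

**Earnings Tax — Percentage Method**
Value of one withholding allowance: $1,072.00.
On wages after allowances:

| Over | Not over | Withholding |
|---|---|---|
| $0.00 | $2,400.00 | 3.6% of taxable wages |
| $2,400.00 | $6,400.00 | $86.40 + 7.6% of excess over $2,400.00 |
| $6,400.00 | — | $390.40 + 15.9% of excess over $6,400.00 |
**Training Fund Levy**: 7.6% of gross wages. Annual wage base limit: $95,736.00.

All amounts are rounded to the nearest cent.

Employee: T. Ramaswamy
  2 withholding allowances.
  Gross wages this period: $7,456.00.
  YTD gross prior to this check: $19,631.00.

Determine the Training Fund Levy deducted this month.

Training Fund Levy: 7.6% × $7,456.00 = $566.66

$566.66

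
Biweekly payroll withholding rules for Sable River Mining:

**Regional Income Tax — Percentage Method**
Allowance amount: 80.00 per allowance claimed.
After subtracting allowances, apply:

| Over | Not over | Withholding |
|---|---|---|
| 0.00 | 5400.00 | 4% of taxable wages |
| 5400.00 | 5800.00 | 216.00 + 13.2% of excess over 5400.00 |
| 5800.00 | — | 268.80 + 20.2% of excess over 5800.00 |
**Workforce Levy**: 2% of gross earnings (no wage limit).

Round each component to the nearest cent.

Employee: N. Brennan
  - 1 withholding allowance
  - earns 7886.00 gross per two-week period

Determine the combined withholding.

831.73

Regional Income Tax: taxable = 7886.00 − 1×80.00 = 7806.00
  268.80 + 20.2% × (7806.00 − 5800.00) = 268.80 + 20.2% × 2006.00 = 674.01
Workforce Levy: 2% × 7886.00 = 157.72
Total: 674.01 + 157.72 = 831.73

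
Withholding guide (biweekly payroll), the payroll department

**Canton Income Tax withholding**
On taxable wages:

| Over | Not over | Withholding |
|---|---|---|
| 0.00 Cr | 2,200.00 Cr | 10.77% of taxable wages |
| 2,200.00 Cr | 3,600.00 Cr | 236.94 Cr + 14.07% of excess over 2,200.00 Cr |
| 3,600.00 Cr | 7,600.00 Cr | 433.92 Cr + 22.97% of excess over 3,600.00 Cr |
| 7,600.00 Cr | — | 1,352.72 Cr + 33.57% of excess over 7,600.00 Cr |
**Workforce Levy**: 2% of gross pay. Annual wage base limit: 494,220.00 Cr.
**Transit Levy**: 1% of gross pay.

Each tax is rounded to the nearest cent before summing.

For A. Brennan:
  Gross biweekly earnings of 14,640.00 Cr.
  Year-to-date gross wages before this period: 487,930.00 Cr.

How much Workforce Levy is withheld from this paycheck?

Workforce Levy: cap 494,220.00 Cr − YTD 487,930.00 Cr = 6,290.00 Cr subject; 2% × 6,290.00 Cr = 125.80 Cr

125.80 Cr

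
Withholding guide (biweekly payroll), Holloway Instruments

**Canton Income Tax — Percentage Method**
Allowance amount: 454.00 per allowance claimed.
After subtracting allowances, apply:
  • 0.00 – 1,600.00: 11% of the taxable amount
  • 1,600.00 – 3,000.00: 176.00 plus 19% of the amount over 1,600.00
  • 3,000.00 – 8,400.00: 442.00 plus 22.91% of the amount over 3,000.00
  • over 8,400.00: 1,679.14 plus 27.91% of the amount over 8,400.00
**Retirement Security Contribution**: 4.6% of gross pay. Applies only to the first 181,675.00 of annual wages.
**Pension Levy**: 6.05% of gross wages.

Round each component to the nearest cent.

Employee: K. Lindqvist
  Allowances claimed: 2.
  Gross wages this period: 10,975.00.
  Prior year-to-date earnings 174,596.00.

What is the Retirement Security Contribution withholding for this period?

325.63

Retirement Security Contribution: cap 181,675.00 − YTD 174,596.00 = 7,079.00 subject; 4.6% × 7,079.00 = 325.63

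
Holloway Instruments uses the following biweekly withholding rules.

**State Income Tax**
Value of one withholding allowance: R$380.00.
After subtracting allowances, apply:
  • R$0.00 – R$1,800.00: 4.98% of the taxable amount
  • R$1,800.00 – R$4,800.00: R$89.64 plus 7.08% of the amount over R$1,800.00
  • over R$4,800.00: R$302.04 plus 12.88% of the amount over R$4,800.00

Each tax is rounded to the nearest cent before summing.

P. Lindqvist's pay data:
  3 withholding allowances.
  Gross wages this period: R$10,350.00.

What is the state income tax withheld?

State Income Tax: taxable = R$10,350.00 − 3×R$380.00 = R$9,210.00
  R$302.04 + 12.88% × (R$9,210.00 − R$4,800.00) = R$302.04 + 12.88% × R$4,410.00 = R$870.05

R$870.05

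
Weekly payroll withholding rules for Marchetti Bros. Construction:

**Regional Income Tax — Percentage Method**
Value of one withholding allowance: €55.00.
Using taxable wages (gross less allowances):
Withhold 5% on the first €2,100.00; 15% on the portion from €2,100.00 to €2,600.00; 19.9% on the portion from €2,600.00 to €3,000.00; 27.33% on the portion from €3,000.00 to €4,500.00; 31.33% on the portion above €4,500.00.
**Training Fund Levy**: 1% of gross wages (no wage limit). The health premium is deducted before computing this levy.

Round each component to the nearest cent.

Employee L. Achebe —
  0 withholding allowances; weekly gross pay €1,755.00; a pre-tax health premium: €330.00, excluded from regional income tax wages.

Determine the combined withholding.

€85.50

Regional Income Tax: taxable = €1,755.00 − €330.00 = €1,425.00
  5% × €1,425.00 = €71.25
Training Fund Levy: 1% × €1,425.00 = €14.25
Total: €71.25 + €14.25 = €85.50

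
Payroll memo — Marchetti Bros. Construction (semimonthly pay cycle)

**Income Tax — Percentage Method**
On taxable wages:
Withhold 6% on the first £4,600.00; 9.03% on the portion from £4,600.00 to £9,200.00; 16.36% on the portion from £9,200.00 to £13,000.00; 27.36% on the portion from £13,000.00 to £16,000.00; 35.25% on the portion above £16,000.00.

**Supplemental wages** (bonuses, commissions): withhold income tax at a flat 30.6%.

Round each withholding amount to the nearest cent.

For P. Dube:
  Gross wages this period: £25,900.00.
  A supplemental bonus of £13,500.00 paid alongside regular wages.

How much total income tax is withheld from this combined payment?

£9,754.61

Income Tax: taxable = £25,900.00
  £2,133.86 + 35.25% × (£25,900.00 − £16,000.00) = £2,133.86 + 35.25% × £9,900.00 = £5,623.61
Supplemental (30.6% flat on bonus): 30.6% × £13,500.00 = £4,131.00
Total income tax: £5,623.61 + £4,131.00 = £9,754.61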